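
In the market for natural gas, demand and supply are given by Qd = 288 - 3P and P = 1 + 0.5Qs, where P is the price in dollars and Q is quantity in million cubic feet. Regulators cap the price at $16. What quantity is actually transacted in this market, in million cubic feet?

30

Rearranging supply gives Qs = 2P - 2. Without the control the market clears where 288 - 3P = 2P - 2, i.e. P* = 58 and Q* = 114.
Because the ceiling (16) lies below the market-clearing price, it is binding.
At P = 16: Qd = 288 - 3·16 = 240 and Qs = 2·16 - 2 = 30.
The quantity actually transacted is the short side, supply: 30.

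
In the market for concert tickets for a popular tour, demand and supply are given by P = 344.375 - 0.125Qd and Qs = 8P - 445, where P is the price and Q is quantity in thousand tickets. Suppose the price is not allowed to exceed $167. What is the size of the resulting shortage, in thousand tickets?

Rearranging demand gives Qd = 2755 - 8P. Setting quantity demanded equal to quantity supplied, 2755 - 8P = 8P - 445, gives P* = 200 and Q* = 1155.
The ceiling of 167 is below the equilibrium price 200, so it binds.
At P = 167: Qd = 2755 - 8·167 = 1419 and Qs = 8·167 - 445 = 891.
Shortage = Qd - Qs = 1419 - 891 = 528.

528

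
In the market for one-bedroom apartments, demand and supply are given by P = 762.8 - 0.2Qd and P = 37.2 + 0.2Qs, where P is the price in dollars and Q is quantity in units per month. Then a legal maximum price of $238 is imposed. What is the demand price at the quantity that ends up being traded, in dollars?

562

Rearranging demand gives Qd = 3814 - 5P; rearranging supply gives Qs = 5P - 186. Equilibrium: 3814 - 5P = 5P - 186, so 4000 = 10P and P* = 400, Q* = 1814.
Since 238 < 400, the ceiling is binding.
At P = 238: Qd = 3814 - 5·238 = 2624 and Qs = 5·238 - 186 = 1004.
Only 1004 units reach the market. On the demand curve, the marginal buyer's willingness to pay at Q = 1004 is (3814 - 1004)/5 = 562.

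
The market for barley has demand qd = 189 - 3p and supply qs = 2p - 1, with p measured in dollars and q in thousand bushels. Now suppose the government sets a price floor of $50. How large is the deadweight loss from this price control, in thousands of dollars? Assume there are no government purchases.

540

Without the control the market clears where 189 - 3p = 2p - 1, i.e. p* = 38 and q* = 75.
The floor of 50 is above the equilibrium price 38, so it binds.
At p = 50: qd = 189 - 3·50 = 39 and qs = 2·50 - 1 = 99.
Quantity traded falls to 39. At q = 39 the demand price is (189 - 39)/3 = 50 and the supply price is (1 + 39)/2 = 20.
Deadweight loss = ½ · (50 - 20) · (75 - 39) = ½ · 30 · 36 = 540.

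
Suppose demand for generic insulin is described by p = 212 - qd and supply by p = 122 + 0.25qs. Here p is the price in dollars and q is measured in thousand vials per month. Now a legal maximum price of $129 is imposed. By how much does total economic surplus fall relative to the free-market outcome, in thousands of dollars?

Rearranging demand gives qd = 212 - p; rearranging supply gives qs = 4p - 488. In a free market, 212 - p = 4p - 488 gives the equilibrium p* = 140, q* = 72.
Since 129 < 140, the ceiling is binding.
At p = 129: qd = 212 - 129 = 83 and qs = 4·129 - 488 = 28.
Quantity traded falls to 28. At q = 28 the demand price is 212 - 28 = 184 and the supply price is (488 + 28)/4 = 129.
Deadweight loss = ½ · (184 - 129) · (72 - 28) = ½ · 55 · 44 = 1210.

1210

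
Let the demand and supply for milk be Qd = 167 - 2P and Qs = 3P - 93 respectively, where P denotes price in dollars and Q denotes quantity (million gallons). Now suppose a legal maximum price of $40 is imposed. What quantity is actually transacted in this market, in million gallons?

27

Equilibrium: 167 - 2P = 3P - 93, so 260 = 5P and P* = 52, Q* = 63.
The ceiling of 40 is below the equilibrium price 52, so it binds.
At P = 40: Qd = 167 - 2·40 = 87 and Qs = 3·40 - 93 = 27.
The quantity actually transacted is the short side, supply: 27.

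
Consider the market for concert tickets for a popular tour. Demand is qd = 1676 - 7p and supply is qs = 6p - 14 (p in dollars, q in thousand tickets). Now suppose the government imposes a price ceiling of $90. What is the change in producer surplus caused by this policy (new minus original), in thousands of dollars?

Without the control the market clears where 1676 - 7p = 6p - 14, i.e. p* = 130 and q* = 766.
Since 90 < 130, the ceiling is binding.
At p = 90: qd = 1676 - 7·90 = 1046 and qs = 6·90 - 14 = 526.
Producer surplus without the control is ½ · (130 - 7/3) · 766 = 146689/3.
With the ceiling, producers sell 526 units at 90, so PS = ½ · (90 - 7/3) · 526 = 69169/3.
Change in producer surplus = 69169/3 - 146689/3 = -25840.

-25840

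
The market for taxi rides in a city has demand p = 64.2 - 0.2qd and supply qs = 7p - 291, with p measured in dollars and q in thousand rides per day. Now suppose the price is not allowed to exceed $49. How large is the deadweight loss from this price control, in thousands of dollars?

33.6

Rearranging demand gives qd = 321 - 5p. Equilibrium: 321 - 5p = 7p - 291, so 612 = 12p and p* = 51, q* = 66.
Since 49 < 51, the ceiling is binding.
At p = 49: qd = 321 - 5·49 = 76 and qs = 7·49 - 291 = 52.
Quantity traded falls to 52. At q = 52 the demand price is (321 - 52)/5 = 53.8 and the supply price is (291 + 52)/7 = 49.
Deadweight loss = ½ · (53.8 - 49) · (66 - 52) = ½ · 4.8 · 14 = 33.6.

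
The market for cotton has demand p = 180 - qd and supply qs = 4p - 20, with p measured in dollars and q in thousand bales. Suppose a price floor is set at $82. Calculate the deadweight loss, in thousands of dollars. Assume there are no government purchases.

Rearranging demand gives qd = 180 - p. Without the control the market clears where 180 - p = 4p - 20, i.e. p* = 40 and q* = 140.
The floor of 82 is above the equilibrium price 40, so it binds.
At p = 82: qd = 180 - 82 = 98 and qs = 4·82 - 20 = 308.
Quantity traded falls to 98. At q = 98 the demand price is 180 - 98 = 82 and the supply price is (20 + 98)/4 = 29.5.
Deadweight loss = ½ · (82 - 29.5) · (140 - 98) = ½ · 52.5 · 42 = 1102.5.

1102.5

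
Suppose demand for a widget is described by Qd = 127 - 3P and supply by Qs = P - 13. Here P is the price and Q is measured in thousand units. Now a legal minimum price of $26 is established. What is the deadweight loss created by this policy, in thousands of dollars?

0

Without the control the market clears where 127 - 3P = P - 13, i.e. P* = 35 and Q* = 22.
The floor of 26 is below the equilibrium price 35, so it is not binding; the market clears at P* = 35, Q* = 22.
Since the control does not bind, no trades are prevented and deadweight loss is zero.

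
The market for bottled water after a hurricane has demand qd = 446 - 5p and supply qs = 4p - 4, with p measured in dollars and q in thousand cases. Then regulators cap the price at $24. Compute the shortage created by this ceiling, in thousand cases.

234

In a free market, 446 - 5p = 4p - 4 gives the equilibrium p* = 50, q* = 196.
Since 24 < 50, the ceiling is binding.
At p = 24: qd = 446 - 5·24 = 326 and qs = 4·24 - 4 = 92.
Shortage = qd - qs = 326 - 92 = 234.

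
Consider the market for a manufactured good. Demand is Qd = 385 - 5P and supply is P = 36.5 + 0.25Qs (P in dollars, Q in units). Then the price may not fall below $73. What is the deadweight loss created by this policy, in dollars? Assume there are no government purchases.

1102.5

Rearranging supply gives Qs = 4P - 146. Setting quantity demanded equal to quantity supplied, 385 - 5P = 4P - 146, gives P* = 59 and Q* = 90.
The floor of 73 is above the equilibrium price 59, so it binds.
At P = 73: Qd = 385 - 5·73 = 20 and Qs = 4·73 - 146 = 146.
Quantity traded falls to 20. At Q = 20 the demand price is (385 - 20)/5 = 73 and the supply price is (146 + 20)/4 = 41.5.
Deadweight loss = ½ · (73 - 41.5) · (90 - 20) = ½ · 31.5 · 70 = 1102.5.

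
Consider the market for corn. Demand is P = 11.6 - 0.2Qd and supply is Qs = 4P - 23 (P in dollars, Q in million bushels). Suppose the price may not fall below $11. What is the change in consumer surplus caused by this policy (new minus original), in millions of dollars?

Rearranging demand gives Qd = 58 - 5P. Equilibrium: 58 - 5P = 4P - 23, so 81 = 9P and P* = 9, Q* = 13.
Since 11 > 9, the floor is binding.
At P = 11: Qd = 58 - 5·11 = 3 and Qs = 4·11 - 23 = 21.
Consumer surplus without the control is ½ · (11.6 - 9) · 13 = 16.9.
With the floor, consumers buy 3 units at 11, so CS = ½ · (11.6 - 11) · 3 = 0.9.
Change in consumer surplus = 0.9 - 16.9 = -16.

-16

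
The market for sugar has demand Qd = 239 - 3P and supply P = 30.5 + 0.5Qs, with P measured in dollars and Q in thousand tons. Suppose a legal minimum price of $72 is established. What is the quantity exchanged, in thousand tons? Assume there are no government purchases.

23

Rearranging supply gives Qs = 2P - 61. Without the control the market clears where 239 - 3P = 2P - 61, i.e. P* = 60 and Q* = 59.
The floor of 72 is above the equilibrium price 60, so it binds.
At P = 72: Qd = 239 - 3·72 = 23 and Qs = 2·72 - 61 = 83.
The quantity actually transacted is the short side, demand: 23.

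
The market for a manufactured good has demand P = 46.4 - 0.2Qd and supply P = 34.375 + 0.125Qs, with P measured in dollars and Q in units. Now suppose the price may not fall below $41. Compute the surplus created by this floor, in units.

26

Rearranging demand gives Qd = 232 - 5P; rearranging supply gives Qs = 8P - 275. Without the control the market clears where 232 - 5P = 8P - 275, i.e. P* = 39 and Q* = 37.
Since 41 > 39, the floor is binding.
At P = 41: Qd = 232 - 5·41 = 27 and Qs = 8·41 - 275 = 53.
Surplus = Qs - Qd = 53 - 27 = 26.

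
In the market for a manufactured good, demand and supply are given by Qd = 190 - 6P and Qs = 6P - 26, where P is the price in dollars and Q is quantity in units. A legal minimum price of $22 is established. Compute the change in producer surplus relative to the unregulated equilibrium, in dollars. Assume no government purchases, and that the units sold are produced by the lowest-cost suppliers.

In a free market, 190 - 6P = 6P - 26 gives the equilibrium P* = 18, Q* = 82.
The floor of 22 is above the equilibrium price 18, so it binds.
At P = 22: Qd = 190 - 6·22 = 58 and Qs = 6·22 - 26 = 106.
Producer surplus without the control is ½ · (18 - 13/3) · 82 = 1681/3.
With the floor, 58 units are sold at 22. The supply price at Q = 58 is 14, so PS = ½ · [(22 - 13/3) + (22 - 14)] · 58 = 2233/3.
Change in producer surplus = 2233/3 - 1681/3 = 184.

184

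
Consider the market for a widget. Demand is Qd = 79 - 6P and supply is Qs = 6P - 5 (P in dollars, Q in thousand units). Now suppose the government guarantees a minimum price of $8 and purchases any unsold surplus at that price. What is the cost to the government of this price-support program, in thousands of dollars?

Setting quantity demanded equal to quantity supplied, 79 - 6P = 6P - 5, gives P* = 7 and Q* = 37.
Because the floor (8) lies above the market-clearing price, it is binding.
At P = 8: Qd = 79 - 6·8 = 31 and Qs = 6·8 - 5 = 43.
Surplus = Qs - Qd = 12.
Government expenditure = surplus × support price = 12 × 8 = 96.

96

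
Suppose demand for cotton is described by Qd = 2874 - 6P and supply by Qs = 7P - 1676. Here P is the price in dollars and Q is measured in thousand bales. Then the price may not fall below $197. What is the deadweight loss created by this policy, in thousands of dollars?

Without the control the market clears where 2874 - 6P = 7P - 1676, i.e. P* = 350 and Q* = 774.
The floor of 197 is below the equilibrium price 350, so it is not binding; the market clears at P* = 350, Q* = 774.
Since the control does not bind, no trades are prevented and deadweight loss is zero.

0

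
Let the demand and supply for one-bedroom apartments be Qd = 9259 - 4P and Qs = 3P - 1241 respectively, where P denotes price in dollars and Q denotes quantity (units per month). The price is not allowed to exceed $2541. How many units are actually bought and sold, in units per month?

3259

Setting quantity demanded equal to quantity supplied, 9259 - 4P = 3P - 1241, gives P* = 1500 and Q* = 3259.
Since 2541 is above P* = 1500, the ceiling does not bind and the free-market outcome prevails.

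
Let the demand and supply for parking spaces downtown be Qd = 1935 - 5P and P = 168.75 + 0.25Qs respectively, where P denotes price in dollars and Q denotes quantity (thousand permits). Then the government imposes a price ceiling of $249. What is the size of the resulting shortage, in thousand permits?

369

Rearranging supply gives Qs = 4P - 675. Without the control the market clears where 1935 - 5P = 4P - 675, i.e. P* = 290 and Q* = 485.
Since 249 < 290, the ceiling is binding.
At P = 249: Qd = 1935 - 5·249 = 690 and Qs = 4·249 - 675 = 321.
Shortage = Qd - Qs = 690 - 321 = 369.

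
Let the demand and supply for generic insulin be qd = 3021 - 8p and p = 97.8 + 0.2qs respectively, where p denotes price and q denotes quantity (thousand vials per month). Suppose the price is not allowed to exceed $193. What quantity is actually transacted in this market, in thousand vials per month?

Rearranging supply gives qs = 5p - 489. Equilibrium: 3021 - 8p = 5p - 489, so 3510 = 13p and p* = 270, q* = 861.
The ceiling of 193 is below the equilibrium price 270, so it binds.
At p = 193: qd = 3021 - 8·193 = 1477 and qs = 5·193 - 489 = 476.
The quantity actually transacted is the short side, supply: 476.

476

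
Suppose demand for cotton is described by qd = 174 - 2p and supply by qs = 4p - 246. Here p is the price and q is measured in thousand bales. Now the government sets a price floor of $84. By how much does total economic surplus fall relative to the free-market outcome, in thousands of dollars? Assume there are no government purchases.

Without the control the market clears where 174 - 2p = 4p - 246, i.e. p* = 70 and q* = 34.
Since 84 > 70, the floor is binding.
At p = 84: qd = 174 - 2·84 = 6 and qs = 4·84 - 246 = 90.
Quantity traded falls to 6. At q = 6 the demand price is (174 - 6)/2 = 84 and the supply price is (246 + 6)/4 = 63.
Deadweight loss = ½ · (84 - 63) · (34 - 6) = ½ · 21 · 28 = 294.

294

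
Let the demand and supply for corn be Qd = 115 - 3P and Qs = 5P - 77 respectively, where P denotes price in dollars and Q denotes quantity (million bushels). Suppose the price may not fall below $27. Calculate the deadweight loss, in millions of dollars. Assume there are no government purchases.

Setting quantity demanded equal to quantity supplied, 115 - 3P = 5P - 77, gives P* = 24 and Q* = 43.
Since 27 > 24, the floor is binding.
At P = 27: Qd = 115 - 3·27 = 34 and Qs = 5·27 - 77 = 58.
Quantity traded falls to 34. At Q = 34 the demand price is (115 - 34)/3 = 27 and the supply price is (77 + 34)/5 = 22.2.
Deadweight loss = ½ · (27 - 22.2) · (43 - 34) = ½ · 4.8 · 9 = 21.6.

21.6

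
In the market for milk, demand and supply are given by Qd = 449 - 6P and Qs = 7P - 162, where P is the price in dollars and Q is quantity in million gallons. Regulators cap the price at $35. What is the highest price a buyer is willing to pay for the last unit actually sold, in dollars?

61

Equilibrium: 449 - 6P = 7P - 162, so 611 = 13P and P* = 47, Q* = 167.
The ceiling of 35 is below the equilibrium price 47, so it binds.
At P = 35: Qd = 449 - 6·35 = 239 and Qs = 7·35 - 162 = 83.
Only 83 units reach the market. On the demand curve, the marginal buyer's willingness to pay at Q = 83 is (449 - 83)/6 = 61.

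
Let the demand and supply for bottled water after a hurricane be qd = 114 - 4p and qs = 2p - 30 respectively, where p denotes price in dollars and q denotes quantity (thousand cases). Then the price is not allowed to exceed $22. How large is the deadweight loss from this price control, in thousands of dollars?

Equilibrium: 114 - 4p = 2p - 30, so 144 = 6p and p* = 24, q* = 18.
Since 22 < 24, the ceiling is binding.
At p = 22: qd = 114 - 4·22 = 26 and qs = 2·22 - 30 = 14.
Quantity traded falls to 14. At q = 14 the demand price is (114 - 14)/4 = 25 and the supply price is (30 + 14)/2 = 22.
Deadweight loss = ½ · (25 - 22) · (18 - 14) = ½ · 3 · 4 = 6.

6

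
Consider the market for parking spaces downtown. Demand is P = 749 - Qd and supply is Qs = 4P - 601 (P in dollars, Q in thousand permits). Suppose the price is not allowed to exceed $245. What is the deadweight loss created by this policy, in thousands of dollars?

Rearranging demand gives Qd = 749 - P. Without the control the market clears where 749 - P = 4P - 601, i.e. P* = 270 and Q* = 479.
The ceiling of 245 is below the equilibrium price 270, so it binds.
At P = 245: Qd = 749 - 245 = 504 and Qs = 4·245 - 601 = 379.
Quantity traded falls to 379. At Q = 379 the demand price is 749 - 379 = 370 and the supply price is (601 + 379)/4 = 245.
Deadweight loss = ½ · (370 - 245) · (479 - 379) = ½ · 125 · 100 = 6250.

6250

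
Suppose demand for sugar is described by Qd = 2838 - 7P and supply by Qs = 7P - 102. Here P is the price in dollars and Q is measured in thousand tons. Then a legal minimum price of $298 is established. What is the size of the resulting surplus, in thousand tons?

1232

Equilibrium: 2838 - 7P = 7P - 102, so 2940 = 14P and P* = 210, Q* = 1368.
Since 298 > 210, the floor is binding.
At P = 298: Qd = 2838 - 7·298 = 752 and Qs = 7·298 - 102 = 1984.
Surplus = Qs - Qd = 1984 - 752 = 1232.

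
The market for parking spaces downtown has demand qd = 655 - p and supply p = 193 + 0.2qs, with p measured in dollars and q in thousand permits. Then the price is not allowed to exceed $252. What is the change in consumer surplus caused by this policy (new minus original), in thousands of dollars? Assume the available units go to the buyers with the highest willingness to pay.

Rearranging supply gives qs = 5p - 965. In a free market, 655 - p = 5p - 965 gives the equilibrium p* = 270, q* = 385.
The ceiling of 252 is below the equilibrium price 270, so it binds.
At p = 252: qd = 655 - 252 = 403 and qs = 5·252 - 965 = 295.
Consumer surplus without the control is ½ · (655 - 270) · 385 = 74112.5.
With the ceiling, 295 units are sold at 252 (assume they go to the highest-value buyers). The demand price at q = 295 is 360, so CS = ½ · [(655 - 252) + (360 - 252)] · 295 = 75372.5.
Change in consumer surplus = 75372.5 - 74112.5 = 1260.

1260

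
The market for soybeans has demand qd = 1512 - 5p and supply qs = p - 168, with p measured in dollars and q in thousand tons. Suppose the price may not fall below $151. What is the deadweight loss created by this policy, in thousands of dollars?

0

Equilibrium: 1512 - 5p = p - 168, so 1680 = 6p and p* = 280, q* = 112.
Since 151 is below p* = 280, the floor does not bind and the free-market outcome prevails.
Since the control does not bind, no trades are prevented and deadweight loss is zero.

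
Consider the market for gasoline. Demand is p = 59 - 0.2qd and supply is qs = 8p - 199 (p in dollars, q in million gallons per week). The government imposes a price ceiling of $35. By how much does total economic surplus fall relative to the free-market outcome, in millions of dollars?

Rearranging demand gives qd = 295 - 5p. Setting quantity demanded equal to quantity supplied, 295 - 5p = 8p - 199, gives p* = 38 and q* = 105.
The ceiling of 35 is below the equilibrium price 38, so it binds.
At p = 35: qd = 295 - 5·35 = 120 and qs = 8·35 - 199 = 81.
Quantity traded falls to 81. At q = 81 the demand price is (295 - 81)/5 = 42.8 and the supply price is (199 + 81)/8 = 35.
Deadweight loss = ½ · (42.8 - 35) · (105 - 81) = ½ · 7.8 · 24 = 93.6.

93.6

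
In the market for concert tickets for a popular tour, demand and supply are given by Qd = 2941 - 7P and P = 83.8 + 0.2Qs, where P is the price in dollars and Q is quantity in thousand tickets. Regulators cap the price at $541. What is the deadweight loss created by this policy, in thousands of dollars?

0

Rearranging supply gives Qs = 5P - 419. Setting quantity demanded equal to quantity supplied, 2941 - 7P = 5P - 419, gives P* = 280 and Q* = 981.
The ceiling of 541 is above the equilibrium price 280, so it is not binding; the market clears at P* = 280, Q* = 981.
Since the control does not bind, no trades are prevented and deadweight loss is zero.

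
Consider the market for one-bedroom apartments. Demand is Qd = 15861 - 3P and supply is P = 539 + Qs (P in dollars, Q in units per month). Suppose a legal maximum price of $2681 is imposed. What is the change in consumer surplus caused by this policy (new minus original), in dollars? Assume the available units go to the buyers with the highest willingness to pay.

Rearranging supply gives Qs = P - 539. Equilibrium: 15861 - 3P = P - 539, so 16400 = 4P and P* = 4100, Q* = 3561.
The ceiling of 2681 is below the equilibrium price 4100, so it binds.
At P = 2681: Qd = 15861 - 3·2681 = 7818 and Qs = 2681 - 539 = 2142.
Consumer surplus without the control is ½ · (5287 - 4100) · 3561 = 2113453.5.
With the ceiling, 2142 units are sold at 2681 (assume they go to the highest-value buyers). The demand price at Q = 2142 is 4573, so CS = ½ · [(5287 - 2681) + (4573 - 2681)] · 2142 = 4817358.
Change in consumer surplus = 4817358 - 2113453.5 = 2703904.5.

2703904.5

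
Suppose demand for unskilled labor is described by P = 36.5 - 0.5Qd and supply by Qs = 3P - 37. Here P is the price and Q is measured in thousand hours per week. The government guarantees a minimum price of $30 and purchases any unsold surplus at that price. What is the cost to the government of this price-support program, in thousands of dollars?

Rearranging demand gives Qd = 73 - 2P. Setting quantity demanded equal to quantity supplied, 73 - 2P = 3P - 37, gives P* = 22 and Q* = 29.
The floor of 30 is above the equilibrium price 22, so it binds.
At P = 30: Qd = 73 - 2·30 = 13 and Qs = 3·30 - 37 = 53.
Surplus = Qs - Qd = 40.
Government expenditure = surplus × support price = 40 × 30 = 1200.

1200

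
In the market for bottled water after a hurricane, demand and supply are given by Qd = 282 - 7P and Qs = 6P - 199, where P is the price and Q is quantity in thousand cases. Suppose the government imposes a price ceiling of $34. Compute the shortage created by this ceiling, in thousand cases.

Equilibrium: 282 - 7P = 6P - 199, so 481 = 13P and P* = 37, Q* = 23.
Because the ceiling (34) lies below the market-clearing price, it is binding.
At P = 34: Qd = 282 - 7·34 = 44 and Qs = 6·34 - 199 = 5.
Shortage = Qd - Qs = 44 - 5 = 39.

39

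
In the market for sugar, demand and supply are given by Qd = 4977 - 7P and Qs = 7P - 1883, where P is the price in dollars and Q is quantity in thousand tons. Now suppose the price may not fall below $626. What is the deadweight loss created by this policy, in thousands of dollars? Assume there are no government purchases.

Setting quantity demanded equal to quantity supplied, 4977 - 7P = 7P - 1883, gives P* = 490 and Q* = 1547.
The floor of 626 is above the equilibrium price 490, so it binds.
At P = 626: Qd = 4977 - 7·626 = 595 and Qs = 7·626 - 1883 = 2499.
Quantity traded falls to 595. At Q = 595 the demand price is (4977 - 595)/7 = 626 and the supply price is (1883 + 595)/7 = 354.
Deadweight loss = ½ · (626 - 354) · (1547 - 595) = ½ · 272 · 952 = 129472.

129472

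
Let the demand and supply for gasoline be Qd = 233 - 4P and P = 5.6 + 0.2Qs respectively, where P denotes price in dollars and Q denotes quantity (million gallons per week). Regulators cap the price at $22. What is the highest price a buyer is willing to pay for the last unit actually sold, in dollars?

37.75

Rearranging supply gives Qs = 5P - 28. In a free market, 233 - 4P = 5P - 28 gives the equilibrium P* = 29, Q* = 117.
Because the ceiling (22) lies below the market-clearing price, it is binding.
At P = 22: Qd = 233 - 4·22 = 145 and Qs = 5·22 - 28 = 82.
Only 82 units reach the market. On the demand curve, the marginal buyer's willingness to pay at Q = 82 is (233 - 82)/4 = 37.75.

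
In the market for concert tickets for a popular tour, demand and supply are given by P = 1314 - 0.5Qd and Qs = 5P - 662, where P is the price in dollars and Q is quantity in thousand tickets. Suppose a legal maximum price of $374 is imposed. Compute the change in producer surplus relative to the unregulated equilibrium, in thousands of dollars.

Rearranging demand gives Qd = 2628 - 2P. In a free market, 2628 - 2P = 5P - 662 gives the equilibrium P* = 470, Q* = 1688.
The ceiling of 374 is below the equilibrium price 470, so it binds.
At P = 374: Qd = 2628 - 2·374 = 1880 and Qs = 5·374 - 662 = 1208.
Producer surplus without the control is ½ · (470 - 132.4) · 1688 = 284934.4.
With the ceiling, producers sell 1208 units at 374, so PS = ½ · (374 - 132.4) · 1208 = 145926.4.
Change in producer surplus = 145926.4 - 284934.4 = -139008.

-139008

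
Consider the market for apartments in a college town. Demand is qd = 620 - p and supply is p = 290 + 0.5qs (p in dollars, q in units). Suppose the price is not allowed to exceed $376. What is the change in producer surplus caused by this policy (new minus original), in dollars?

-4704

Rearranging supply gives qs = 2p - 580. Equilibrium: 620 - p = 2p - 580, so 1200 = 3p and p* = 400, q* = 220.
Since 376 < 400, the ceiling is binding.
At p = 376: qd = 620 - 376 = 244 and qs = 2·376 - 580 = 172.
Producer surplus without the control is ½ · (400 - 290) · 220 = 12100.
With the ceiling, producers sell 172 units at 376, so PS = ½ · (376 - 290) · 172 = 7396.
Change in producer surplus = 7396 - 12100 = -4704.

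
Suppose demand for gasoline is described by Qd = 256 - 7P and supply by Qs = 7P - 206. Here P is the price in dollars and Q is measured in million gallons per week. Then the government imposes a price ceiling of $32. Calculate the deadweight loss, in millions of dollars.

7

Setting quantity demanded equal to quantity supplied, 256 - 7P = 7P - 206, gives P* = 33 and Q* = 25.
The ceiling of 32 is below the equilibrium price 33, so it binds.
At P = 32: Qd = 256 - 7·32 = 32 and Qs = 7·32 - 206 = 18.
Quantity traded falls to 18. At Q = 18 the demand price is (256 - 18)/7 = 34 and the supply price is (206 + 18)/7 = 32.
Deadweight loss = ½ · (34 - 32) · (25 - 18) = ½ · 2 · 7 = 7.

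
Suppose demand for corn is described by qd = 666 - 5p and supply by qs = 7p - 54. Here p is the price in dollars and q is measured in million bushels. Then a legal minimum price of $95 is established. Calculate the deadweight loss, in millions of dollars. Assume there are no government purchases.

5250

Without the control the market clears where 666 - 5p = 7p - 54, i.e. p* = 60 and q* = 366.
The floor of 95 is above the equilibrium price 60, so it binds.
At p = 95: qd = 666 - 5·95 = 191 and qs = 7·95 - 54 = 611.
Quantity traded falls to 191. At q = 191 the demand price is (666 - 191)/5 = 95 and the supply price is (54 + 191)/7 = 35.
Deadweight loss = ½ · (95 - 35) · (366 - 191) = ½ · 60 · 175 = 5250.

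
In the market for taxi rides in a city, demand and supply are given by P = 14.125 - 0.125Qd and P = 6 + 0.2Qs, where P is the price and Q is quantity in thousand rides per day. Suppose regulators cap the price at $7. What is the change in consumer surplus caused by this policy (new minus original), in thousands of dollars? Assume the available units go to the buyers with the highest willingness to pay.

-5

Rearranging demand gives Qd = 113 - 8P; rearranging supply gives Qs = 5P - 30. Without the control the market clears where 113 - 8P = 5P - 30, i.e. P* = 11 and Q* = 25.
The ceiling of 7 is below the equilibrium price 11, so it binds.
At P = 7: Qd = 113 - 8·7 = 57 and Qs = 5·7 - 30 = 5.
Consumer surplus without the control is ½ · (14.125 - 11) · 25 = 39.0625.
With the ceiling, 5 units are sold at 7 (assume they go to the highest-value buyers). The demand price at Q = 5 is 13.5, so CS = ½ · [(14.125 - 7) + (13.5 - 7)] · 5 = 34.0625.
Change in consumer surplus = 34.0625 - 39.0625 = -5.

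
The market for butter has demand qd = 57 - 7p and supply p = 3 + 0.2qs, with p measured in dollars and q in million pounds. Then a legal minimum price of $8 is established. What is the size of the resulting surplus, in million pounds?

24

Rearranging supply gives qs = 5p - 15. Equilibrium: 57 - 7p = 5p - 15, so 72 = 12p and p* = 6, q* = 15.
Since 8 > 6, the floor is binding.
At p = 8: qd = 57 - 7·8 = 1 and qs = 5·8 - 15 = 25.
Surplus = qs - qd = 25 - 1 = 24.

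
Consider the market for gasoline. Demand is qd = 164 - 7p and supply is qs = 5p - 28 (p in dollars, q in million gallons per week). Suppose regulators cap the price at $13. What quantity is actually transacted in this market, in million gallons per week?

37

Setting quantity demanded equal to quantity supplied, 164 - 7p = 5p - 28, gives p* = 16 and q* = 52.
Because the ceiling (13) lies below the market-clearing price, it is binding.
At p = 13: qd = 164 - 7·13 = 73 and qs = 5·13 - 28 = 37.
The quantity actually transacted is the short side, supply: 37.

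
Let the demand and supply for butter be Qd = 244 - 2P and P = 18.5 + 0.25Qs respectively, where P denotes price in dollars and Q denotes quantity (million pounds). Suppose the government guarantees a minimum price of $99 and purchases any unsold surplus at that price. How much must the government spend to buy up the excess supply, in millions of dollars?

Rearranging supply gives Qs = 4P - 74. In a free market, 244 - 2P = 4P - 74 gives the equilibrium P* = 53, Q* = 138.
Because the floor (99) lies above the market-clearing price, it is binding.
At P = 99: Qd = 244 - 2·99 = 46 and Qs = 4·99 - 74 = 322.
Surplus = Qs - Qd = 276.
Government expenditure = surplus × support price = 276 × 99 = 27324.

27324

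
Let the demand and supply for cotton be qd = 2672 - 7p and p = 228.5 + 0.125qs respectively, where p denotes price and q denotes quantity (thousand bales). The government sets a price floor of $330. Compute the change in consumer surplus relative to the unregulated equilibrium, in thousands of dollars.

-14010

Rearranging supply gives qs = 8p - 1828. Equilibrium: 2672 - 7p = 8p - 1828, so 4500 = 15p and p* = 300, q* = 572.
Since 330 > 300, the floor is binding.
At p = 330: qd = 2672 - 7·330 = 362 and qs = 8·330 - 1828 = 812.
Consumer surplus without the control is ½ · (2672/7 - 300) · 572 = 163592/7.
With the floor, consumers buy 362 units at 330, so CS = ½ · (2672/7 - 330) · 362 = 65522/7.
Change in consumer surplus = 65522/7 - 163592/7 = -14010.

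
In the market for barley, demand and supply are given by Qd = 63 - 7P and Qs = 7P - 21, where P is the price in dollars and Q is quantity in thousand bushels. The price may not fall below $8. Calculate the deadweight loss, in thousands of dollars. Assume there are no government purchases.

28

Without the control the market clears where 63 - 7P = 7P - 21, i.e. P* = 6 and Q* = 21.
The floor of 8 is above the equilibrium price 6, so it binds.
At P = 8: Qd = 63 - 7·8 = 7 and Qs = 7·8 - 21 = 35.
Quantity traded falls to 7. At Q = 7 the demand price is (63 - 7)/7 = 8 and the supply price is (21 + 7)/7 = 4.
Deadweight loss = ½ · (8 - 4) · (21 - 7) = ½ · 4 · 14 = 28.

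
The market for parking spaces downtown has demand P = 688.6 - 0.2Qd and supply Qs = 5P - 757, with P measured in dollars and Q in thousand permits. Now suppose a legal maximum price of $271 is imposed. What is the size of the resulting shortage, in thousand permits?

1490

Rearranging demand gives Qd = 3443 - 5P. Without the control the market clears where 3443 - 5P = 5P - 757, i.e. P* = 420 and Q* = 1343.
Since 271 < 420, the ceiling is binding.
At P = 271: Qd = 3443 - 5·271 = 2088 and Qs = 5·271 - 757 = 598.
Shortage = Qd - Qs = 2088 - 598 = 1490.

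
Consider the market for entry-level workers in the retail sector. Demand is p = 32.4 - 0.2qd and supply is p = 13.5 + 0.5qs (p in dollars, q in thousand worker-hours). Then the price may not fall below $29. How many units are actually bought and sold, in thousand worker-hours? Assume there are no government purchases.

Rearranging demand gives qd = 162 - 5p; rearranging supply gives qs = 2p - 27. Setting quantity demanded equal to quantity supplied, 162 - 5p = 2p - 27, gives p* = 27 and q* = 27.
Since 29 > 27, the floor is binding.
At p = 29: qd = 162 - 5·29 = 17 and qs = 2·29 - 27 = 31.
The quantity actually transacted is the short side, demand: 17.

17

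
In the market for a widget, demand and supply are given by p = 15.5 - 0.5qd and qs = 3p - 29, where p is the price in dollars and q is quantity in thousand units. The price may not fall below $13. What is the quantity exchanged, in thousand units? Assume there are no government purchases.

5

Rearranging demand gives qd = 31 - 2p. Without the control the market clears where 31 - 2p = 3p - 29, i.e. p* = 12 and q* = 7.
Since 13 > 12, the floor is binding.
At p = 13: qd = 31 - 2·13 = 5 and qs = 3·13 - 29 = 10.
The quantity actually transacted is the short side, demand: 5.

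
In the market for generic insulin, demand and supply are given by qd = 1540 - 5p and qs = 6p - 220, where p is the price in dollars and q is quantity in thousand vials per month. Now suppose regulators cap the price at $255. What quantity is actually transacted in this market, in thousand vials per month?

740

In a free market, 1540 - 5p = 6p - 220 gives the equilibrium p* = 160, q* = 740.
Since 255 is above p* = 160, the ceiling does not bind and the free-market outcome prevails.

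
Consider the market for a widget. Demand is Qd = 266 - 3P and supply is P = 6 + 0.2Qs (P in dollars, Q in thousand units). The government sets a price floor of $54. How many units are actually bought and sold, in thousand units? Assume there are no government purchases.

104

Rearranging supply gives Qs = 5P - 30. Setting quantity demanded equal to quantity supplied, 266 - 3P = 5P - 30, gives P* = 37 and Q* = 155.
Because the floor (54) lies above the market-clearing price, it is binding.
At P = 54: Qd = 266 - 3·54 = 104 and Qs = 5·54 - 30 = 240.
The quantity actually transacted is the short side, demand: 104.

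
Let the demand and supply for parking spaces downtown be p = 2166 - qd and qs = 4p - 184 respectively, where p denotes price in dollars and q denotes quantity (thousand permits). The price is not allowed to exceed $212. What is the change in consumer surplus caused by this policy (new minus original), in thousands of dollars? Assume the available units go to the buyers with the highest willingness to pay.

-361200

Rearranging demand gives qd = 2166 - p. Setting quantity demanded equal to quantity supplied, 2166 - p = 4p - 184, gives p* = 470 and q* = 1696.
Since 212 < 470, the ceiling is binding.
At p = 212: qd = 2166 - 212 = 1954 and qs = 4·212 - 184 = 664.
Consumer surplus without the control is ½ · (2166 - 470) · 1696 = 1438208.
With the ceiling, 664 units are sold at 212 (assume they go to the highest-value buyers). The demand price at q = 664 is 1502, so CS = ½ · [(2166 - 212) + (1502 - 212)] · 664 = 1077008.
Change in consumer surplus = 1077008 - 1438208 = -361200.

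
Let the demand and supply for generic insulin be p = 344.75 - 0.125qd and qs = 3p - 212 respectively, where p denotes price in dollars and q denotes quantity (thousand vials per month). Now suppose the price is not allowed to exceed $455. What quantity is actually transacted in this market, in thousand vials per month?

598

Rearranging demand gives qd = 2758 - 8p. In a free market, 2758 - 8p = 3p - 212 gives the equilibrium p* = 270, q* = 598.
The ceiling of 455 is above the equilibrium price 270, so it is not binding; the market clears at p* = 270, q* = 598.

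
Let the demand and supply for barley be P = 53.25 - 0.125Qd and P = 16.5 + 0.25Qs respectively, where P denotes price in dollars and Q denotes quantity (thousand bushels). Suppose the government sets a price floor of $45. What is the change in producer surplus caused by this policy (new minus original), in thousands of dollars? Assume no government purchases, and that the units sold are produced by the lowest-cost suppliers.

136

Rearranging demand gives Qd = 426 - 8P; rearranging supply gives Qs = 4P - 66. Without the control the market clears where 426 - 8P = 4P - 66, i.e. P* = 41 and Q* = 98.
Because the floor (45) lies above the market-clearing price, it is binding.
At P = 45: Qd = 426 - 8·45 = 66 and Qs = 4·45 - 66 = 114.
Producer surplus without the control is ½ · (41 - 16.5) · 98 = 1200.5.
With the floor, 66 units are sold at 45. The supply price at Q = 66 is 33, so PS = ½ · [(45 - 16.5) + (45 - 33)] · 66 = 1336.5.
Change in producer surplus = 1336.5 - 1200.5 = 136.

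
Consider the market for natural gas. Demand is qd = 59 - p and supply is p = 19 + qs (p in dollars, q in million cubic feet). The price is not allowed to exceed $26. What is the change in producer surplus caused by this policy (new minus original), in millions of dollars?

-175.5

Rearranging supply gives qs = p - 19. Without the control the market clears where 59 - p = p - 19, i.e. p* = 39 and q* = 20.
The ceiling of 26 is below the equilibrium price 39, so it binds.
At p = 26: qd = 59 - 26 = 33 and qs = 26 - 19 = 7.
Producer surplus without the control is ½ · (39 - 19) · 20 = 200.
With the ceiling, producers sell 7 units at 26, so PS = ½ · (26 - 19) · 7 = 24.5.
Change in producer surplus = 24.5 - 200 = -175.5.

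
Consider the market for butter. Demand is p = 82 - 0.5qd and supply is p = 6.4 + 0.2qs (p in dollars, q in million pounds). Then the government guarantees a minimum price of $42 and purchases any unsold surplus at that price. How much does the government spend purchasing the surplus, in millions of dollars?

Rearranging demand gives qd = 164 - 2p; rearranging supply gives qs = 5p - 32. Setting quantity demanded equal to quantity supplied, 164 - 2p = 5p - 32, gives p* = 28 and q* = 108.
Because the floor (42) lies above the market-clearing price, it is binding.
At p = 42: qd = 164 - 2·42 = 80 and qs = 5·42 - 32 = 178.
Surplus = qs - qd = 98.
Government expenditure = surplus × support price = 98 × 42 = 4116.

4116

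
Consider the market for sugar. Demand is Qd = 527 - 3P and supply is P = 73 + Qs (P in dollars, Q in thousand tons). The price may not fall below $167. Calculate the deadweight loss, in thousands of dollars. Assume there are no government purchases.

1734

Rearranging supply gives Qs = P - 73. Equilibrium: 527 - 3P = P - 73, so 600 = 4P and P* = 150, Q* = 77.
Since 167 > 150, the floor is binding.
At P = 167: Qd = 527 - 3·167 = 26 and Qs = 167 - 73 = 94.
Quantity traded falls to 26. At Q = 26 the demand price is (527 - 26)/3 = 167 and the supply price is 73 + 26 = 99.
Deadweight loss = ½ · (167 - 99) · (77 - 26) = ½ · 68 · 51 = 1734.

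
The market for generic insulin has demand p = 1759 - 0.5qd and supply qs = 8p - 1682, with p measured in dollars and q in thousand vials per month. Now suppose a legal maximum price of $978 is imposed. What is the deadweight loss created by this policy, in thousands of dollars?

0

Rearranging demand gives qd = 3518 - 2p. Equilibrium: 3518 - 2p = 8p - 1682, so 5200 = 10p and p* = 520, q* = 2478.
The ceiling of 978 is above the equilibrium price 520, so it is not binding; the market clears at p* = 520, q* = 2478.
Since the control does not bind, no trades are prevented and deadweight loss is zero.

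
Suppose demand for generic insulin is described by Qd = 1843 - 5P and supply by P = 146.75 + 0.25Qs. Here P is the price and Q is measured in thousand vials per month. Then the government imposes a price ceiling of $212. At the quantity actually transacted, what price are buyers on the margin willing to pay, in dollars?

Rearranging supply gives Qs = 4P - 587. Equilibrium: 1843 - 5P = 4P - 587, so 2430 = 9P and P* = 270, Q* = 493.
Since 212 < 270, the ceiling is binding.
At P = 212: Qd = 1843 - 5·212 = 783 and Qs = 4·212 - 587 = 261.
Only 261 units reach the market. On the demand curve, the marginal buyer's willingness to pay at Q = 261 is (1843 - 261)/5 = 316.4.

316.4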